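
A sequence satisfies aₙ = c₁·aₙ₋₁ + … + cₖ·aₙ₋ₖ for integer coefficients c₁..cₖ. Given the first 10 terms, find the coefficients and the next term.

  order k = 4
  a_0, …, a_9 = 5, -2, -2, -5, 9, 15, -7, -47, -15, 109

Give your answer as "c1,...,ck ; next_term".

  a_4 = 1·-5 + -2·-2 + 0·-2 + 2·5 = 9
  a_5 = 1·9 + -2·-5 + 0·-2 + 2·-2 = 15
  a_6 = 1·15 + -2·9 + 0·-5 + 2·-2 = -7
  a_7 = 1·-7 + -2·15 + 0·9 + 2·-5 = -47
  a_8 = 1·-47 + -2·-7 + 0·15 + 2·9 = -15
  a_9 = 1·-15 + -2·-47 + 0·-7 + 2·15 = 109
  a_10 = 1·109 + -2·-15 + 0·-47 + 2·-7 = 125

1,-2,0,2 ; 125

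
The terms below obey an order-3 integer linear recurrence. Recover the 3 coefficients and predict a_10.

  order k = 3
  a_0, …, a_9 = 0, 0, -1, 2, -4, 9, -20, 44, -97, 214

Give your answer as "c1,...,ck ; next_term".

-2,0,-1 ; -472

  a_3 = -2·-1 + 0·0 + -1·0 = 2
  a_4 = -2·2 + 0·-1 + -1·0 = -4
  a_5 = -2·-4 + 0·2 + -1·-1 = 9
  a_6 = -2·9 + 0·-4 + -1·2 = -20
  a_7 = -2·-20 + 0·9 + -1·-4 = 44
  a_8 = -2·44 + 0·-20 + -1·9 = -97
  a_9 = -2·-97 + 0·44 + -1·-20 = 214
  a_10 = -2·214 + 0·-97 + -1·44 = -472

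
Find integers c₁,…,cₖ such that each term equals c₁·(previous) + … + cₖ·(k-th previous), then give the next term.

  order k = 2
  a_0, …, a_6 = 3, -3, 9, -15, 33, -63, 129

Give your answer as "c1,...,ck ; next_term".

  a_2 = -1·-3 + 2·3 = 9
  a_3 = -1·9 + 2·-3 = -15
  a_4 = -1·-15 + 2·9 = 33
  a_5 = -1·33 + 2·-15 = -63
  a_6 = -1·-63 + 2·33 = 129
  a_7 = -1·129 + 2·-63 = -255

-1,2 ; -255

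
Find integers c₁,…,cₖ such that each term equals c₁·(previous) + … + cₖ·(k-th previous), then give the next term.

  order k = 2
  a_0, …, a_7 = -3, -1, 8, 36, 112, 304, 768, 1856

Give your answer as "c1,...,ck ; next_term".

  a_2 = 4·-1 + -4·-3 = 8
  a_3 = 4·8 + -4·-1 = 36
  a_4 = 4·36 + -4·8 = 112
  a_5 = 4·112 + -4·36 = 304
  a_6 = 4·304 + -4·112 = 768
  a_7 = 4·768 + -4·304 = 1856
  a_8 = 4·1856 + -4·768 = 4352

4,-4 ; 4352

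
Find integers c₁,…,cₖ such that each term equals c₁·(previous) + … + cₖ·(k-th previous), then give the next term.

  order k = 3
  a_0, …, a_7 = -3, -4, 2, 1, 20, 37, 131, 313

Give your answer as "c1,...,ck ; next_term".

  a_3 = 2·2 + 3·-4 + -3·-3 = 1
  a_4 = 2·1 + 3·2 + -3·-4 = 20
  a_5 = 2·20 + 3·1 + -3·2 = 37
  a_6 = 2·37 + 3·20 + -3·1 = 131
  a_7 = 2·131 + 3·37 + -3·20 = 313
  a_8 = 2·313 + 3·131 + -3·37 = 908

2,3,-3 ; 908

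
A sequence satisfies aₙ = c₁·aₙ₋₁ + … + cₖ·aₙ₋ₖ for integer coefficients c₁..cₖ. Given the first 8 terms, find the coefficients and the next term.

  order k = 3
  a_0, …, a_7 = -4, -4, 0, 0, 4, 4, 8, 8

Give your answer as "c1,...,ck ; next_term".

  a_3 = 1·0 + 1·-4 + -1·-4 = 0
  a_4 = 1·0 + 1·0 + -1·-4 = 4
  a_5 = 1·4 + 1·0 + -1·0 = 4
  a_6 = 1·4 + 1·4 + -1·0 = 8
  a_7 = 1·8 + 1·4 + -1·4 = 8
  a_8 = 1·8 + 1·8 + -1·4 = 12

1,1,-1 ; 12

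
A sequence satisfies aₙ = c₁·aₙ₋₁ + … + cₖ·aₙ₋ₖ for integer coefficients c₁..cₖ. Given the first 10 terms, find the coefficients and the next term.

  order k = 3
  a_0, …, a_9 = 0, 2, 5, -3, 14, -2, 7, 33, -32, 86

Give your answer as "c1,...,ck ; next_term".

-1,1,3 ; -19

  a_3 = -1·5 + 1·2 + 3·0 = -3
  a_4 = -1·-3 + 1·5 + 3·2 = 14
  a_5 = -1·14 + 1·-3 + 3·5 = -2
  a_6 = -1·-2 + 1·14 + 3·-3 = 7
  a_7 = -1·7 + 1·-2 + 3·14 = 33
  a_8 = -1·33 + 1·7 + 3·-2 = -32
  a_9 = -1·-32 + 1·33 + 3·7 = 86
  a_10 = -1·86 + 1·-32 + 3·33 = -19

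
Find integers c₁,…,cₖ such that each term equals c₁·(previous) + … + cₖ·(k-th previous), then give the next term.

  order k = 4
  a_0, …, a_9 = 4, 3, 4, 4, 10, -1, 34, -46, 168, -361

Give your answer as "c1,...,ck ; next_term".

-2,2,2,1 ; 1000

  a_4 = -2·4 + 2·4 + 2·3 + 1·4 = 10
  a_5 = -2·10 + 2·4 + 2·4 + 1·3 = -1
  a_6 = -2·-1 + 2·10 + 2·4 + 1·4 = 34
  a_7 = -2·34 + 2·-1 + 2·10 + 1·4 = -46
  a_8 = -2·-46 + 2·34 + 2·-1 + 1·10 = 168
  a_9 = -2·168 + 2·-46 + 2·34 + 1·-1 = -361
  a_10 = -2·-361 + 2·168 + 2·-46 + 1·34 = 1000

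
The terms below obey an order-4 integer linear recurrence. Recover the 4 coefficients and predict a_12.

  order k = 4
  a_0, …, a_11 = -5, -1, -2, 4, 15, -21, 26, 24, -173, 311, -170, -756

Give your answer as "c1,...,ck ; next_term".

-1,-1,3,-4 ; 2551

  a_4 = -1·4 + -1·-2 + 3·-1 + -4·-5 = 15
  a_5 = -1·15 + -1·4 + 3·-2 + -4·-1 = -21
  a_6 = -1·-21 + -1·15 + 3·4 + -4·-2 = 26
  a_7 = -1·26 + -1·-21 + 3·15 + -4·4 = 24
  a_8 = -1·24 + -1·26 + 3·-21 + -4·15 = -173
  a_9 = -1·-173 + -1·24 + 3·26 + -4·-21 = 311
  a_10 = -1·311 + -1·-173 + 3·24 + -4·26 = -170
  a_11 = -1·-170 + -1·311 + 3·-173 + -4·24 = -756
  a_12 = -1·-756 + -1·-170 + 3·311 + -4·-173 = 2551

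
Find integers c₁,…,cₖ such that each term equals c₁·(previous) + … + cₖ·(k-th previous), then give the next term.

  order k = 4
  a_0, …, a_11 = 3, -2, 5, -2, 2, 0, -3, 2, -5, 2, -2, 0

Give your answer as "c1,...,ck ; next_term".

  a_4 = 0·-2 + 1·5 + 0·-2 + -1·3 = 2
  a_5 = 0·2 + 1·-2 + 0·5 + -1·-2 = 0
  a_6 = 0·0 + 1·2 + 0·-2 + -1·5 = -3
  a_7 = 0·-3 + 1·0 + 0·2 + -1·-2 = 2
  a_8 = 0·2 + 1·-3 + 0·0 + -1·2 = -5
  a_9 = 0·-5 + 1·2 + 0·-3 + -1·0 = 2
  a_10 = 0·2 + 1·-5 + 0·2 + -1·-3 = -2
  a_11 = 0·-2 + 1·2 + 0·-5 + -1·2 = 0
  a_12 = 0·0 + 1·-2 + 0·2 + -1·-5 = 3

0,1,0,-1 ; 3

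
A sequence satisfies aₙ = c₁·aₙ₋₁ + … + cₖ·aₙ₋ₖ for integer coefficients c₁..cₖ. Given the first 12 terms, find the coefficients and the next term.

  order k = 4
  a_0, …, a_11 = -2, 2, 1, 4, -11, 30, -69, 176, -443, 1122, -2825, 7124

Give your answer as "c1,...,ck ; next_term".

-2,1,0,2 ; -17959

  a_4 = -2·4 + 1·1 + 0·2 + 2·-2 = -11
  a_5 = -2·-11 + 1·4 + 0·1 + 2·2 = 30
  a_6 = -2·30 + 1·-11 + 0·4 + 2·1 = -69
  a_7 = -2·-69 + 1·30 + 0·-11 + 2·4 = 176
  a_8 = -2·176 + 1·-69 + 0·30 + 2·-11 = -443
  a_9 = -2·-443 + 1·176 + 0·-69 + 2·30 = 1122
  a_10 = -2·1122 + 1·-443 + 0·176 + 2·-69 = -2825
  a_11 = -2·-2825 + 1·1122 + 0·-443 + 2·176 = 7124
  a_12 = -2·7124 + 1·-2825 + 0·1122 + 2·-443 = -17959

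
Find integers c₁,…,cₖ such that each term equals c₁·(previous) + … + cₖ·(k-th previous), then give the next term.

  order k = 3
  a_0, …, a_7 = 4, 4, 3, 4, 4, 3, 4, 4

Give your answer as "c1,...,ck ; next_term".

0,0,1 ; 3

  a_3 = 0·3 + 0·4 + 1·4 = 4
  a_4 = 0·4 + 0·3 + 1·4 = 4
  a_5 = 0·4 + 0·4 + 1·3 = 3
  a_6 = 0·3 + 0·4 + 1·4 = 4
  a_7 = 0·4 + 0·3 + 1·4 = 4
  a_8 = 0·4 + 0·4 + 1·3 = 3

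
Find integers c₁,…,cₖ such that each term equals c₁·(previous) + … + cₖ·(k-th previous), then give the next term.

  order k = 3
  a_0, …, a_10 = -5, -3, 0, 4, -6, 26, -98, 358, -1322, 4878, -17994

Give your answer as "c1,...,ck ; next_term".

-3,2,-2 ; 66382

  a_3 = -3·0 + 2·-3 + -2·-5 = 4
  a_4 = -3·4 + 2·0 + -2·-3 = -6
  a_5 = -3·-6 + 2·4 + -2·0 = 26
  a_6 = -3·26 + 2·-6 + -2·4 = -98
  a_7 = -3·-98 + 2·26 + -2·-6 = 358
  a_8 = -3·358 + 2·-98 + -2·26 = -1322
  a_9 = -3·-1322 + 2·358 + -2·-98 = 4878
  a_10 = -3·4878 + 2·-1322 + -2·358 = -17994
  a_11 = -3·-17994 + 2·4878 + -2·-1322 = 66382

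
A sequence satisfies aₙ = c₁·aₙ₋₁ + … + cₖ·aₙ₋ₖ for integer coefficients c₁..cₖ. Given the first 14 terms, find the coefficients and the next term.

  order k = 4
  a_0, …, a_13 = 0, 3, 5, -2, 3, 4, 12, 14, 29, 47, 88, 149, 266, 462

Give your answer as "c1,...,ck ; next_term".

  a_4 = 1·-2 + 1·5 + 0·3 + 1·0 = 3
  a_5 = 1·3 + 1·-2 + 0·5 + 1·3 = 4
  a_6 = 1·4 + 1·3 + 0·-2 + 1·5 = 12
  a_7 = 1·12 + 1·4 + 0·3 + 1·-2 = 14
  a_8 = 1·14 + 1·12 + 0·4 + 1·3 = 29
  a_9 = 1·29 + 1·14 + 0·12 + 1·4 = 47
  a_10 = 1·47 + 1·29 + 0·14 + 1·12 = 88
  a_11 = 1·88 + 1·47 + 0·29 + 1·14 = 149
  a_12 = 1·149 + 1·88 + 0·47 + 1·29 = 266
  a_13 = 1·266 + 1·149 + 0·88 + 1·47 = 462
  a_14 = 1·462 + 1·266 + 0·149 + 1·88 = 816

1,1,0,1 ; 816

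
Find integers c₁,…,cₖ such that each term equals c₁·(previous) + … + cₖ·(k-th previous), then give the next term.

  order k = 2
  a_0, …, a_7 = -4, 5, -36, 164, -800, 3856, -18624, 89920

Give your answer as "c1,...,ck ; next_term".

-4,4 ; -434176

  a_2 = -4·5 + 4·-4 = -36
  a_3 = -4·-36 + 4·5 = 164
  a_4 = -4·164 + 4·-36 = -800
  a_5 = -4·-800 + 4·164 = 3856
  a_6 = -4·3856 + 4·-800 = -18624
  a_7 = -4·-18624 + 4·3856 = 89920
  a_8 = -4·89920 + 4·-18624 = -434176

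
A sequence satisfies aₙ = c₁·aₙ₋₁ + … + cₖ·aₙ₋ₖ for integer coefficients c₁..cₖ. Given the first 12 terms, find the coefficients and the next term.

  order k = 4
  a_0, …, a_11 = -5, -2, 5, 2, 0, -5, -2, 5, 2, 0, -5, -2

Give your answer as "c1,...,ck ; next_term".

-1,-1,-1,-1 ; 5

  a_4 = -1·2 + -1·5 + -1·-2 + -1·-5 = 0
  a_5 = -1·0 + -1·2 + -1·5 + -1·-2 = -5
  a_6 = -1·-5 + -1·0 + -1·2 + -1·5 = -2
  a_7 = -1·-2 + -1·-5 + -1·0 + -1·2 = 5
  a_8 = -1·5 + -1·-2 + -1·-5 + -1·0 = 2
  a_9 = -1·2 + -1·5 + -1·-2 + -1·-5 = 0
  a_10 = -1·0 + -1·2 + -1·5 + -1·-2 = -5
  a_11 = -1·-5 + -1·0 + -1·2 + -1·5 = -2
  a_12 = -1·-2 + -1·-5 + -1·0 + -1·2 = 5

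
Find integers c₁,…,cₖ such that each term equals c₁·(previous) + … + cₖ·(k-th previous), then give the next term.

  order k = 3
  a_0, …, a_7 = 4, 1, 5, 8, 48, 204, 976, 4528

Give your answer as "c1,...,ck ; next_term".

  a_3 = 4·5 + 4·1 + -4·4 = 8
  a_4 = 4·8 + 4·5 + -4·1 = 48
  a_5 = 4·48 + 4·8 + -4·5 = 204
  a_6 = 4·204 + 4·48 + -4·8 = 976
  a_7 = 4·976 + 4·204 + -4·48 = 4528
  a_8 = 4·4528 + 4·976 + -4·204 = 21200

4,4,-4 ; 21200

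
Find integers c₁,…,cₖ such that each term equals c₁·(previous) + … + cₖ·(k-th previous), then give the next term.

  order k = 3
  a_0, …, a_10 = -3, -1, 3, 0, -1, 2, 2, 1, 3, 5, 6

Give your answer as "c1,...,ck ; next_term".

1,0,1 ; 9

  a_3 = 1·3 + 0·-1 + 1·-3 = 0
  a_4 = 1·0 + 0·3 + 1·-1 = -1
  a_5 = 1·-1 + 0·0 + 1·3 = 2
  a_6 = 1·2 + 0·-1 + 1·0 = 2
  a_7 = 1·2 + 0·2 + 1·-1 = 1
  a_8 = 1·1 + 0·2 + 1·2 = 3
  a_9 = 1·3 + 0·1 + 1·2 = 5
  a_10 = 1·5 + 0·3 + 1·1 = 6
  a_11 = 1·6 + 0·5 + 1·3 = 9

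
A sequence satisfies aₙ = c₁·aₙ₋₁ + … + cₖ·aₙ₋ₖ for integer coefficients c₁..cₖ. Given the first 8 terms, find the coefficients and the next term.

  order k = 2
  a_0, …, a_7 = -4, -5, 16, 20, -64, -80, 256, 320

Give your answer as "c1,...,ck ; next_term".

0,-4 ; -1024

  a_2 = 0·-5 + -4·-4 = 16
  a_3 = 0·16 + -4·-5 = 20
  a_4 = 0·20 + -4·16 = -64
  a_5 = 0·-64 + -4·20 = -80
  a_6 = 0·-80 + -4·-64 = 256
  a_7 = 0·256 + -4·-80 = 320
  a_8 = 0·320 + -4·256 = -1024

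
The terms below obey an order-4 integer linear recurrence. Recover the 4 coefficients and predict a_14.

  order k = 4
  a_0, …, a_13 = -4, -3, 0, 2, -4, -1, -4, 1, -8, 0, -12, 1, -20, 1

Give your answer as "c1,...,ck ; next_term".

0,1,0,1 ; -32

  a_4 = 0·2 + 1·0 + 0·-3 + 1·-4 = -4
  a_5 = 0·-4 + 1·2 + 0·0 + 1·-3 = -1
  a_6 = 0·-1 + 1·-4 + 0·2 + 1·0 = -4
  a_7 = 0·-4 + 1·-1 + 0·-4 + 1·2 = 1
  a_8 = 0·1 + 1·-4 + 0·-1 + 1·-4 = -8
  a_9 = 0·-8 + 1·1 + 0·-4 + 1·-1 = 0
  a_10 = 0·0 + 1·-8 + 0·1 + 1·-4 = -12
  a_11 = 0·-12 + 1·0 + 0·-8 + 1·1 = 1
  a_12 = 0·1 + 1·-12 + 0·0 + 1·-8 = -20
  a_13 = 0·-20 + 1·1 + 0·-12 + 1·0 = 1
  a_14 = 0·1 + 1·-20 + 0·1 + 1·-12 = -32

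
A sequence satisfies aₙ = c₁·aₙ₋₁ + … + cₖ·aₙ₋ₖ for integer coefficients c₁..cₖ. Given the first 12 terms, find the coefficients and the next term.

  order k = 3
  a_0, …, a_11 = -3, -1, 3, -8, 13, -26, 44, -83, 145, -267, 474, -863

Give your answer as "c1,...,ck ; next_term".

  a_3 = -1·3 + 2·-1 + 1·-3 = -8
  a_4 = -1·-8 + 2·3 + 1·-1 = 13
  a_5 = -1·13 + 2·-8 + 1·3 = -26
  a_6 = -1·-26 + 2·13 + 1·-8 = 44
  a_7 = -1·44 + 2·-26 + 1·13 = -83
  a_8 = -1·-83 + 2·44 + 1·-26 = 145
  a_9 = -1·145 + 2·-83 + 1·44 = -267
  a_10 = -1·-267 + 2·145 + 1·-83 = 474
  a_11 = -1·474 + 2·-267 + 1·145 = -863
  a_12 = -1·-863 + 2·474 + 1·-267 = 1544

-1,2,1 ; 1544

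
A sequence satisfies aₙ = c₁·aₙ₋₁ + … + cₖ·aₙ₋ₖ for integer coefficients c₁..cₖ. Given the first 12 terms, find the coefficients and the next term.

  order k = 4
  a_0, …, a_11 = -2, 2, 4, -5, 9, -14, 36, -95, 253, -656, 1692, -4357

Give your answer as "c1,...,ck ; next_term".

-3,-1,1,2 ; 11229

  a_4 = -3·-5 + -1·4 + 1·2 + 2·-2 = 9
  a_5 = -3·9 + -1·-5 + 1·4 + 2·2 = -14
  a_6 = -3·-14 + -1·9 + 1·-5 + 2·4 = 36
  a_7 = -3·36 + -1·-14 + 1·9 + 2·-5 = -95
  a_8 = -3·-95 + -1·36 + 1·-14 + 2·9 = 253
  a_9 = -3·253 + -1·-95 + 1·36 + 2·-14 = -656
  a_10 = -3·-656 + -1·253 + 1·-95 + 2·36 = 1692
  a_11 = -3·1692 + -1·-656 + 1·253 + 2·-95 = -4357
  a_12 = -3·-4357 + -1·1692 + 1·-656 + 2·253 = 11229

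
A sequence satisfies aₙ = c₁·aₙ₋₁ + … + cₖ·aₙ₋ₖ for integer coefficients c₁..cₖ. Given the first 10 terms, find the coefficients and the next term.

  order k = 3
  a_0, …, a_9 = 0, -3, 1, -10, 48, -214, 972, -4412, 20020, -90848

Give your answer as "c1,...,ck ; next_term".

  a_3 = -4·1 + 2·-3 + -2·0 = -10
  a_4 = -4·-10 + 2·1 + -2·-3 = 48
  a_5 = -4·48 + 2·-10 + -2·1 = -214
  a_6 = -4·-214 + 2·48 + -2·-10 = 972
  a_7 = -4·972 + 2·-214 + -2·48 = -4412
  a_8 = -4·-4412 + 2·972 + -2·-214 = 20020
  a_9 = -4·20020 + 2·-4412 + -2·972 = -90848
  a_10 = -4·-90848 + 2·20020 + -2·-4412 = 412256

-4,2,-2 ; 412256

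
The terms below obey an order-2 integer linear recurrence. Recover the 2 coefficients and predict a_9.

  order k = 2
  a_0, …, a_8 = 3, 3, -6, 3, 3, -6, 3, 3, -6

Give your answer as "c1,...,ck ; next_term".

  a_2 = -1·3 + -1·3 = -6
  a_3 = -1·-6 + -1·3 = 3
  a_4 = -1·3 + -1·-6 = 3
  a_5 = -1·3 + -1·3 = -6
  a_6 = -1·-6 + -1·3 = 3
  a_7 = -1·3 + -1·-6 = 3
  a_8 = -1·3 + -1·3 = -6
  a_9 = -1·-6 + -1·3 = 3

-1,-1 ; 3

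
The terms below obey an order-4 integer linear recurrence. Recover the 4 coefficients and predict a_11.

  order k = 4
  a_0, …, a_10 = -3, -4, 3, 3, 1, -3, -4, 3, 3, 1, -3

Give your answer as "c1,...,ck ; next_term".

-1,-1,-1,-1 ; -4

  a_4 = -1·3 + -1·3 + -1·-4 + -1·-3 = 1
  a_5 = -1·1 + -1·3 + -1·3 + -1·-4 = -3
  a_6 = -1·-3 + -1·1 + -1·3 + -1·3 = -4
  a_7 = -1·-4 + -1·-3 + -1·1 + -1·3 = 3
  a_8 = -1·3 + -1·-4 + -1·-3 + -1·1 = 3
  a_9 = -1·3 + -1·3 + -1·-4 + -1·-3 = 1
  a_10 = -1·1 + -1·3 + -1·3 + -1·-4 = -3
  a_11 = -1·-3 + -1·1 + -1·3 + -1·3 = -4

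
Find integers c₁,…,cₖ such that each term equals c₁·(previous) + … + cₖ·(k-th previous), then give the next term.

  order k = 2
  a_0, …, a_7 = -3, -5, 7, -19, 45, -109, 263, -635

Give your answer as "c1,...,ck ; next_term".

-2,1 ; 1533

  a_2 = -2·-5 + 1·-3 = 7
  a_3 = -2·7 + 1·-5 = -19
  a_4 = -2·-19 + 1·7 = 45
  a_5 = -2·45 + 1·-19 = -109
  a_6 = -2·-109 + 1·45 = 263
  a_7 = -2·263 + 1·-109 = -635
  a_8 = -2·-635 + 1·263 = 1533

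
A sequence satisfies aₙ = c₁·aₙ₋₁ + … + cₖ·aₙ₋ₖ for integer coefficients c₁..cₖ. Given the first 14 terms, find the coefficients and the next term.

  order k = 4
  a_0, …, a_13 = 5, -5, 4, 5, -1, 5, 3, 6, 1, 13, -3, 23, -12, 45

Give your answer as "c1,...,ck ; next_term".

-1,1,1,1 ; -37

  a_4 = -1·5 + 1·4 + 1·-5 + 1·5 = -1
  a_5 = -1·-1 + 1·5 + 1·4 + 1·-5 = 5
  a_6 = -1·5 + 1·-1 + 1·5 + 1·4 = 3
  a_7 = -1·3 + 1·5 + 1·-1 + 1·5 = 6
  a_8 = -1·6 + 1·3 + 1·5 + 1·-1 = 1
  a_9 = -1·1 + 1·6 + 1·3 + 1·5 = 13
  a_10 = -1·13 + 1·1 + 1·6 + 1·3 = -3
  a_11 = -1·-3 + 1·13 + 1·1 + 1·6 = 23
  a_12 = -1·23 + 1·-3 + 1·13 + 1·1 = -12
  a_13 = -1·-12 + 1·23 + 1·-3 + 1·13 = 45
  a_14 = -1·45 + 1·-12 + 1·23 + 1·-3 = -37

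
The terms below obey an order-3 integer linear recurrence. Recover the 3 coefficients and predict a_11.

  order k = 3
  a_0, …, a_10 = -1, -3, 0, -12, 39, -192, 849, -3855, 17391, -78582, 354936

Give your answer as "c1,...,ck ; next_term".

-4,3,3 ; -1603317

  a_3 = -4·0 + 3·-3 + 3·-1 = -12
  a_4 = -4·-12 + 3·0 + 3·-3 = 39
  a_5 = -4·39 + 3·-12 + 3·0 = -192
  a_6 = -4·-192 + 3·39 + 3·-12 = 849
  a_7 = -4·849 + 3·-192 + 3·39 = -3855
  a_8 = -4·-3855 + 3·849 + 3·-192 = 17391
  a_9 = -4·17391 + 3·-3855 + 3·849 = -78582
  a_10 = -4·-78582 + 3·17391 + 3·-3855 = 354936
  a_11 = -4·354936 + 3·-78582 + 3·17391 = -1603317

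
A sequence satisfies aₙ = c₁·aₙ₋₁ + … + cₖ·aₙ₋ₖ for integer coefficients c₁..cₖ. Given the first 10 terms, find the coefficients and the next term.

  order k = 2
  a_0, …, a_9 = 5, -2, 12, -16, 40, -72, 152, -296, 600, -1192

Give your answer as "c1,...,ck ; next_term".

-1,2 ; 2392

  a_2 = -1·-2 + 2·5 = 12
  a_3 = -1·12 + 2·-2 = -16
  a_4 = -1·-16 + 2·12 = 40
  a_5 = -1·40 + 2·-16 = -72
  a_6 = -1·-72 + 2·40 = 152
  a_7 = -1·152 + 2·-72 = -296
  a_8 = -1·-296 + 2·152 = 600
  a_9 = -1·600 + 2·-296 = -1192
  a_10 = -1·-1192 + 2·600 = 2392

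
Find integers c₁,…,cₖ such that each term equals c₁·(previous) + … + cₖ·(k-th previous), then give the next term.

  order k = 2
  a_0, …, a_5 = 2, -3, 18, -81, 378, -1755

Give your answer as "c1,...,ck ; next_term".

-4,3 ; 8154

  a_2 = -4·-3 + 3·2 = 18
  a_3 = -4·18 + 3·-3 = -81
  a_4 = -4·-81 + 3·18 = 378
  a_5 = -4·378 + 3·-81 = -1755
  a_6 = -4·-1755 + 3·378 = 8154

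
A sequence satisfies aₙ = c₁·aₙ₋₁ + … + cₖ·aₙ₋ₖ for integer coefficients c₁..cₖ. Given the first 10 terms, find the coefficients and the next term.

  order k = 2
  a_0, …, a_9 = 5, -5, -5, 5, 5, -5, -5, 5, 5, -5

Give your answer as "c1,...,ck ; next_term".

  a_2 = 0·-5 + -1·5 = -5
  a_3 = 0·-5 + -1·-5 = 5
  a_4 = 0·5 + -1·-5 = 5
  a_5 = 0·5 + -1·5 = -5
  a_6 = 0·-5 + -1·5 = -5
  a_7 = 0·-5 + -1·-5 = 5
  a_8 = 0·5 + -1·-5 = 5
  a_9 = 0·5 + -1·5 = -5
  a_10 = 0·-5 + -1·5 = -5

0,-1 ; -5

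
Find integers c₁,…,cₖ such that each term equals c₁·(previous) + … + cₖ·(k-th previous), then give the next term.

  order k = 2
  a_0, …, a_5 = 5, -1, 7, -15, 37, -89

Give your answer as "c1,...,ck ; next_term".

  a_2 = -2·-1 + 1·5 = 7
  a_3 = -2·7 + 1·-1 = -15
  a_4 = -2·-15 + 1·7 = 37
  a_5 = -2·37 + 1·-15 = -89
  a_6 = -2·-89 + 1·37 = 215

-2,1 ; 215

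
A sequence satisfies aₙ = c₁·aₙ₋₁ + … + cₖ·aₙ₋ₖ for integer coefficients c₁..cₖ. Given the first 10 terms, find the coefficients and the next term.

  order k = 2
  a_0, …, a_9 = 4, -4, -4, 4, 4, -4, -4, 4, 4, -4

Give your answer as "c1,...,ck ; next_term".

0,-1 ; -4

  a_2 = 0·-4 + -1·4 = -4
  a_3 = 0·-4 + -1·-4 = 4
  a_4 = 0·4 + -1·-4 = 4
  a_5 = 0·4 + -1·4 = -4
  a_6 = 0·-4 + -1·4 = -4
  a_7 = 0·-4 + -1·-4 = 4
  a_8 = 0·4 + -1·-4 = 4
  a_9 = 0·4 + -1·4 = -4
  a_10 = 0·-4 + -1·4 = -4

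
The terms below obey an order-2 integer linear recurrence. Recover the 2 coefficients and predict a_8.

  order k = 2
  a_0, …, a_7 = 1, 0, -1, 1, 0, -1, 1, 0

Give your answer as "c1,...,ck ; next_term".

-1,-1 ; -1

  a_2 = -1·0 + -1·1 = -1
  a_3 = -1·-1 + -1·0 = 1
  a_4 = -1·1 + -1·-1 = 0
  a_5 = -1·0 + -1·1 = -1
  a_6 = -1·-1 + -1·0 = 1
  a_7 = -1·1 + -1·-1 = 0
  a_8 = -1·0 + -1·1 = -1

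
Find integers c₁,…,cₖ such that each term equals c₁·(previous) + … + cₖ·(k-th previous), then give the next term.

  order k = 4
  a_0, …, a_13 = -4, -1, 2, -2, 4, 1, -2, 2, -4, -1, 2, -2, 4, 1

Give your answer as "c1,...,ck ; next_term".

  a_4 = 0·-2 + 0·2 + 0·-1 + -1·-4 = 4
  a_5 = 0·4 + 0·-2 + 0·2 + -1·-1 = 1
  a_6 = 0·1 + 0·4 + 0·-2 + -1·2 = -2
  a_7 = 0·-2 + 0·1 + 0·4 + -1·-2 = 2
  a_8 = 0·2 + 0·-2 + 0·1 + -1·4 = -4
  a_9 = 0·-4 + 0·2 + 0·-2 + -1·1 = -1
  a_10 = 0·-1 + 0·-4 + 0·2 + -1·-2 = 2
  a_11 = 0·2 + 0·-1 + 0·-4 + -1·2 = -2
  a_12 = 0·-2 + 0·2 + 0·-1 + -1·-4 = 4
  a_13 = 0·4 + 0·-2 + 0·2 + -1·-1 = 1
  a_14 = 0·1 + 0·4 + 0·-2 + -1·2 = -2

0,0,0,-1 ; -2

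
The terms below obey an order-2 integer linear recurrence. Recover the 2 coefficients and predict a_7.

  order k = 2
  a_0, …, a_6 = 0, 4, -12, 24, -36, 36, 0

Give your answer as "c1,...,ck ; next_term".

  a_2 = -3·4 + -3·0 = -12
  a_3 = -3·-12 + -3·4 = 24
  a_4 = -3·24 + -3·-12 = -36
  a_5 = -3·-36 + -3·24 = 36
  a_6 = -3·36 + -3·-36 = 0
  a_7 = -3·0 + -3·36 = -108

-3,-3 ; -108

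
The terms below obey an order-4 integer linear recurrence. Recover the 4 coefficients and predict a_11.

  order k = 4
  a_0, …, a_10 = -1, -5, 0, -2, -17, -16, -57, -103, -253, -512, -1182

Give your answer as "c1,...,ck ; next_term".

0,3,3,2 ; -2501

  a_4 = 0·-2 + 3·0 + 3·-5 + 2·-1 = -17
  a_5 = 0·-17 + 3·-2 + 3·0 + 2·-5 = -16
  a_6 = 0·-16 + 3·-17 + 3·-2 + 2·0 = -57
  a_7 = 0·-57 + 3·-16 + 3·-17 + 2·-2 = -103
  a_8 = 0·-103 + 3·-57 + 3·-16 + 2·-17 = -253
  a_9 = 0·-253 + 3·-103 + 3·-57 + 2·-16 = -512
  a_10 = 0·-512 + 3·-253 + 3·-103 + 2·-57 = -1182
  a_11 = 0·-1182 + 3·-512 + 3·-253 + 2·-103 = -2501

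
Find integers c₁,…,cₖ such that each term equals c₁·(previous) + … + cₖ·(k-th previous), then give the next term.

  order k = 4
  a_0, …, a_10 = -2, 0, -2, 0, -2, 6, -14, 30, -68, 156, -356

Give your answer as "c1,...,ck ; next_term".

  a_4 = -2·0 + 0·-2 + -1·0 + 1·-2 = -2
  a_5 = -2·-2 + 0·0 + -1·-2 + 1·0 = 6
  a_6 = -2·6 + 0·-2 + -1·0 + 1·-2 = -14
  a_7 = -2·-14 + 0·6 + -1·-2 + 1·0 = 30
  a_8 = -2·30 + 0·-14 + -1·6 + 1·-2 = -68
  a_9 = -2·-68 + 0·30 + -1·-14 + 1·6 = 156
  a_10 = -2·156 + 0·-68 + -1·30 + 1·-14 = -356
  a_11 = -2·-356 + 0·156 + -1·-68 + 1·30 = 810

-2,0,-1,1 ; 810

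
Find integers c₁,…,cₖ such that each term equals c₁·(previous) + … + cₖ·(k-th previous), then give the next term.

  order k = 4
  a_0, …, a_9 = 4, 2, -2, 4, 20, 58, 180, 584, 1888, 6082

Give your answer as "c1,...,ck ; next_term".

3,0,2,1 ; 19594

  a_4 = 3·4 + 0·-2 + 2·2 + 1·4 = 20
  a_5 = 3·20 + 0·4 + 2·-2 + 1·2 = 58
  a_6 = 3·58 + 0·20 + 2·4 + 1·-2 = 180
  a_7 = 3·180 + 0·58 + 2·20 + 1·4 = 584
  a_8 = 3·584 + 0·180 + 2·58 + 1·20 = 1888
  a_9 = 3·1888 + 0·584 + 2·180 + 1·58 = 6082
  a_10 = 3·6082 + 0·1888 + 2·584 + 1·180 = 19594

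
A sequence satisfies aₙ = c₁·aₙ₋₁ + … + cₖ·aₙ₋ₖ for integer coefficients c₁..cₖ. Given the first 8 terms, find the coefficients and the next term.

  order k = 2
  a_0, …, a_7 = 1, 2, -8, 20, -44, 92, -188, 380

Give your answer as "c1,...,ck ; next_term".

-3,-2 ; -764

  a_2 = -3·2 + -2·1 = -8
  a_3 = -3·-8 + -2·2 = 20
  a_4 = -3·20 + -2·-8 = -44
  a_5 = -3·-44 + -2·20 = 92
  a_6 = -3·92 + -2·-44 = -188
  a_7 = -3·-188 + -2·92 = 380
  a_8 = -3·380 + -2·-188 = -764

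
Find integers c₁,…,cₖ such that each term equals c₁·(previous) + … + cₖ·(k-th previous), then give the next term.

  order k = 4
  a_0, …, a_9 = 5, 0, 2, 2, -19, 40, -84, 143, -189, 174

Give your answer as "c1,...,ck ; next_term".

  a_4 = -2·2 + 0·2 + 1·0 + -3·5 = -19
  a_5 = -2·-19 + 0·2 + 1·2 + -3·0 = 40
  a_6 = -2·40 + 0·-19 + 1·2 + -3·2 = -84
  a_7 = -2·-84 + 0·40 + 1·-19 + -3·2 = 143
  a_8 = -2·143 + 0·-84 + 1·40 + -3·-19 = -189
  a_9 = -2·-189 + 0·143 + 1·-84 + -3·40 = 174
  a_10 = -2·174 + 0·-189 + 1·143 + -3·-84 = 47

-2,0,1,-3 ; 47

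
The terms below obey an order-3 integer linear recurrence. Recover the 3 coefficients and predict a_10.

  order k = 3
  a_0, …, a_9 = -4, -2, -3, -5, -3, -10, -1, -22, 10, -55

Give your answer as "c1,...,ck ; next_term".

  a_3 = -1·-3 + 2·-2 + 1·-4 = -5
  a_4 = -1·-5 + 2·-3 + 1·-2 = -3
  a_5 = -1·-3 + 2·-5 + 1·-3 = -10
  a_6 = -1·-10 + 2·-3 + 1·-5 = -1
  a_7 = -1·-1 + 2·-10 + 1·-3 = -22
  a_8 = -1·-22 + 2·-1 + 1·-10 = 10
  a_9 = -1·10 + 2·-22 + 1·-1 = -55
  a_10 = -1·-55 + 2·10 + 1·-22 = 53

-1,2,1 ; 53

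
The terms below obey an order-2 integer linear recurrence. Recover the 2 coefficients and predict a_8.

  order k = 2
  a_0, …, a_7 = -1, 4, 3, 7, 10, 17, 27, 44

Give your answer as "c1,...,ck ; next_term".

  a_2 = 1·4 + 1·-1 = 3
  a_3 = 1·3 + 1·4 = 7
  a_4 = 1·7 + 1·3 = 10
  a_5 = 1·10 + 1·7 = 17
  a_6 = 1·17 + 1·10 = 27
  a_7 = 1·27 + 1·17 = 44
  a_8 = 1·44 + 1·27 = 71

1,1 ; 71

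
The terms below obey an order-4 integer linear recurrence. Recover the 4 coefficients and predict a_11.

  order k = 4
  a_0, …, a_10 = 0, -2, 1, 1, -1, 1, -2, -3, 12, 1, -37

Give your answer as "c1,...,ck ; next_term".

-1,-4,-2,-3 ; 18

  a_4 = -1·1 + -4·1 + -2·-2 + -3·0 = -1
  a_5 = -1·-1 + -4·1 + -2·1 + -3·-2 = 1
  a_6 = -1·1 + -4·-1 + -2·1 + -3·1 = -2
  a_7 = -1·-2 + -4·1 + -2·-1 + -3·1 = -3
  a_8 = -1·-3 + -4·-2 + -2·1 + -3·-1 = 12
  a_9 = -1·12 + -4·-3 + -2·-2 + -3·1 = 1
  a_10 = -1·1 + -4·12 + -2·-3 + -3·-2 = -37
  a_11 = -1·-37 + -4·1 + -2·12 + -3·-3 = 18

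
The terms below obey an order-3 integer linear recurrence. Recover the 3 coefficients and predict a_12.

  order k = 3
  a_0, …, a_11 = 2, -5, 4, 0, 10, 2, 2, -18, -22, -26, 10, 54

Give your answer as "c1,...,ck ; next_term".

1,0,-2 ; 106

  a_3 = 1·4 + 0·-5 + -2·2 = 0
  a_4 = 1·0 + 0·4 + -2·-5 = 10
  a_5 = 1·10 + 0·0 + -2·4 = 2
  a_6 = 1·2 + 0·10 + -2·0 = 2
  a_7 = 1·2 + 0·2 + -2·10 = -18
  a_8 = 1·-18 + 0·2 + -2·2 = -22
  a_9 = 1·-22 + 0·-18 + -2·2 = -26
  a_10 = 1·-26 + 0·-22 + -2·-18 = 10
  a_11 = 1·10 + 0·-26 + -2·-22 = 54
  a_12 = 1·54 + 0·10 + -2·-26 = 106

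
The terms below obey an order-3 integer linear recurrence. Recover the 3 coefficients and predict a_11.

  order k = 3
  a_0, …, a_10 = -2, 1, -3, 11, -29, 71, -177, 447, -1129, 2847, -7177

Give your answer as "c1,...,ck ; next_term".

  a_3 = -3·-3 + -2·1 + -2·-2 = 11
  a_4 = -3·11 + -2·-3 + -2·1 = -29
  a_5 = -3·-29 + -2·11 + -2·-3 = 71
  a_6 = -3·71 + -2·-29 + -2·11 = -177
  a_7 = -3·-177 + -2·71 + -2·-29 = 447
  a_8 = -3·447 + -2·-177 + -2·71 = -1129
  a_9 = -3·-1129 + -2·447 + -2·-177 = 2847
  a_10 = -3·2847 + -2·-1129 + -2·447 = -7177
  a_11 = -3·-7177 + -2·2847 + -2·-1129 = 18095

-3,-2,-2 ; 18095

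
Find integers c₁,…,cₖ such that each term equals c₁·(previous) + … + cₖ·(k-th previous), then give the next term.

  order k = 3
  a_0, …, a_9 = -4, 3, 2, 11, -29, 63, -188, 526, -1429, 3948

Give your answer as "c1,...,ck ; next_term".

  a_3 = -2·2 + 1·3 + -3·-4 = 11
  a_4 = -2·11 + 1·2 + -3·3 = -29
  a_5 = -2·-29 + 1·11 + -3·2 = 63
  a_6 = -2·63 + 1·-29 + -3·11 = -188
  a_7 = -2·-188 + 1·63 + -3·-29 = 526
  a_8 = -2·526 + 1·-188 + -3·63 = -1429
  a_9 = -2·-1429 + 1·526 + -3·-188 = 3948
  a_10 = -2·3948 + 1·-1429 + -3·526 = -10903

-2,1,-3 ; -10903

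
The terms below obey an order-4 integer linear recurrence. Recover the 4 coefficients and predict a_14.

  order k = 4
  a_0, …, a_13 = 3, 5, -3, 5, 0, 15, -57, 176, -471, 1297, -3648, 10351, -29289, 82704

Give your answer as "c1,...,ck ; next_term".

  a_4 = -3·5 + -1·-3 + 0·5 + 4·3 = 0
  a_5 = -3·0 + -1·5 + 0·-3 + 4·5 = 15
  a_6 = -3·15 + -1·0 + 0·5 + 4·-3 = -57
  a_7 = -3·-57 + -1·15 + 0·0 + 4·5 = 176
  a_8 = -3·176 + -1·-57 + 0·15 + 4·0 = -471
  a_9 = -3·-471 + -1·176 + 0·-57 + 4·15 = 1297
  a_10 = -3·1297 + -1·-471 + 0·176 + 4·-57 = -3648
  a_11 = -3·-3648 + -1·1297 + 0·-471 + 4·176 = 10351
  a_12 = -3·10351 + -1·-3648 + 0·1297 + 4·-471 = -29289
  a_13 = -3·-29289 + -1·10351 + 0·-3648 + 4·1297 = 82704
  a_14 = -3·82704 + -1·-29289 + 0·10351 + 4·-3648 = -233415

-3,-1,0,4 ; -233415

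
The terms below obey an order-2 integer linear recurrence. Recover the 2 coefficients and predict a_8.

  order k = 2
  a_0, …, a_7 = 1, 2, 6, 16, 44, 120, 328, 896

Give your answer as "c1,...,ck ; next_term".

2,2 ; 2448

  a_2 = 2·2 + 2·1 = 6
  a_3 = 2·6 + 2·2 = 16
  a_4 = 2·16 + 2·6 = 44
  a_5 = 2·44 + 2·16 = 120
  a_6 = 2·120 + 2·44 = 328
  a_7 = 2·328 + 2·120 = 896
  a_8 = 2·896 + 2·328 = 2448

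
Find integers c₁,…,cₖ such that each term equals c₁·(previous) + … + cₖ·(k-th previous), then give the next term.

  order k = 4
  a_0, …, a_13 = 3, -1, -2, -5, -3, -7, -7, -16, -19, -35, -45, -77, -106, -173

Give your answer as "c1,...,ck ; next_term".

  a_4 = 1·-5 + 1·-2 + -1·-1 + 1·3 = -3
  a_5 = 1·-3 + 1·-5 + -1·-2 + 1·-1 = -7
  a_6 = 1·-7 + 1·-3 + -1·-5 + 1·-2 = -7
  a_7 = 1·-7 + 1·-7 + -1·-3 + 1·-5 = -16
  a_8 = 1·-16 + 1·-7 + -1·-7 + 1·-3 = -19
  a_9 = 1·-19 + 1·-16 + -1·-7 + 1·-7 = -35
  a_10 = 1·-35 + 1·-19 + -1·-16 + 1·-7 = -45
  a_11 = 1·-45 + 1·-35 + -1·-19 + 1·-16 = -77
  a_12 = 1·-77 + 1·-45 + -1·-35 + 1·-19 = -106
  a_13 = 1·-106 + 1·-77 + -1·-45 + 1·-35 = -173
  a_14 = 1·-173 + 1·-106 + -1·-77 + 1·-45 = -247

1,1,-1,1 ; -247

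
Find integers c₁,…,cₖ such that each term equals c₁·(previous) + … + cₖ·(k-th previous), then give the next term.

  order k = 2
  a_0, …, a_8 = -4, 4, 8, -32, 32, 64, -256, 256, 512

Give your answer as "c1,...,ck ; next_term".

  a_2 = -2·4 + -4·-4 = 8
  a_3 = -2·8 + -4·4 = -32
  a_4 = -2·-32 + -4·8 = 32
  a_5 = -2·32 + -4·-32 = 64
  a_6 = -2·64 + -4·32 = -256
  a_7 = -2·-256 + -4·64 = 256
  a_8 = -2·256 + -4·-256 = 512
  a_9 = -2·512 + -4·256 = -2048

-2,-4 ; -2048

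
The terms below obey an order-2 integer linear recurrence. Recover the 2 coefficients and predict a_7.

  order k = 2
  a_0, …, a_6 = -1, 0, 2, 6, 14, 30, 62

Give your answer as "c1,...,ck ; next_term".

3,-2 ; 126

  a_2 = 3·0 + -2·-1 = 2
  a_3 = 3·2 + -2·0 = 6
  a_4 = 3·6 + -2·2 = 14
  a_5 = 3·14 + -2·6 = 30
  a_6 = 3·30 + -2·14 = 62
  a_7 = 3·62 + -2·30 = 126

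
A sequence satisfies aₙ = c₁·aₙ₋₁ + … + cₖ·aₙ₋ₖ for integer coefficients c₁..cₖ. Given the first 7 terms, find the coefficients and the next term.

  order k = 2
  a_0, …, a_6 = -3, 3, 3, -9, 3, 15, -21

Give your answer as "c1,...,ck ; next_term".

  a_2 = -1·3 + -2·-3 = 3
  a_3 = -1·3 + -2·3 = -9
  a_4 = -1·-9 + -2·3 = 3
  a_5 = -1·3 + -2·-9 = 15
  a_6 = -1·15 + -2·3 = -21
  a_7 = -1·-21 + -2·15 = -9

-1,-2 ; -9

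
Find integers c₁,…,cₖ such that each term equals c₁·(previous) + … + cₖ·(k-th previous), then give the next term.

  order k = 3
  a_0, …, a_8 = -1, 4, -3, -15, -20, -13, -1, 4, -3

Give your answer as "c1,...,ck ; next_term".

  a_3 = 2·-3 + -2·4 + 1·-1 = -15
  a_4 = 2·-15 + -2·-3 + 1·4 = -20
  a_5 = 2·-20 + -2·-15 + 1·-3 = -13
  a_6 = 2·-13 + -2·-20 + 1·-15 = -1
  a_7 = 2·-1 + -2·-13 + 1·-20 = 4
  a_8 = 2·4 + -2·-1 + 1·-13 = -3
  a_9 = 2·-3 + -2·4 + 1·-1 = -15

2,-2,1 ; -15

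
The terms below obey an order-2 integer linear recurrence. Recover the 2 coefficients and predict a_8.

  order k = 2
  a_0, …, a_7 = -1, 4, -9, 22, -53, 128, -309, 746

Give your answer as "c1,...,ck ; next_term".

  a_2 = -2·4 + 1·-1 = -9
  a_3 = -2·-9 + 1·4 = 22
  a_4 = -2·22 + 1·-9 = -53
  a_5 = -2·-53 + 1·22 = 128
  a_6 = -2·128 + 1·-53 = -309
  a_7 = -2·-309 + 1·128 = 746
  a_8 = -2·746 + 1·-309 = -1801

-2,1 ; -1801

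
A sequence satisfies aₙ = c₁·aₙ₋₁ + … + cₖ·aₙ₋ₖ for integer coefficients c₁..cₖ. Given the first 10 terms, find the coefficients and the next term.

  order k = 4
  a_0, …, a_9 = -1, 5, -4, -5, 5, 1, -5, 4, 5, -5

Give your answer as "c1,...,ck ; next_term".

1,-1,1,-1 ; -1

  a_4 = 1·-5 + -1·-4 + 1·5 + -1·-1 = 5
  a_5 = 1·5 + -1·-5 + 1·-4 + -1·5 = 1
  a_6 = 1·1 + -1·5 + 1·-5 + -1·-4 = -5
  a_7 = 1·-5 + -1·1 + 1·5 + -1·-5 = 4
  a_8 = 1·4 + -1·-5 + 1·1 + -1·5 = 5
  a_9 = 1·5 + -1·4 + 1·-5 + -1·1 = -5
  a_10 = 1·-5 + -1·5 + 1·4 + -1·-5 = -1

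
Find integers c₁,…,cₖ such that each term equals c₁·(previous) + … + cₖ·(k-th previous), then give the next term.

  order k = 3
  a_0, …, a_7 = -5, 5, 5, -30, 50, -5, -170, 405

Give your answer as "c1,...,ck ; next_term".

  a_3 = -2·5 + -3·5 + 1·-5 = -30
  a_4 = -2·-30 + -3·5 + 1·5 = 50
  a_5 = -2·50 + -3·-30 + 1·5 = -5
  a_6 = -2·-5 + -3·50 + 1·-30 = -170
  a_7 = -2·-170 + -3·-5 + 1·50 = 405
  a_8 = -2·405 + -3·-170 + 1·-5 = -305

-2,-3,1 ; -305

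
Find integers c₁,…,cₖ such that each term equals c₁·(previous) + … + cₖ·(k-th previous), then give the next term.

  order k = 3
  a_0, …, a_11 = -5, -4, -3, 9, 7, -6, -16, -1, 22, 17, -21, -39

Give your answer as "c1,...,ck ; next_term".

0,-1,-1 ; 4

  a_3 = 0·-3 + -1·-4 + -1·-5 = 9
  a_4 = 0·9 + -1·-3 + -1·-4 = 7
  a_5 = 0·7 + -1·9 + -1·-3 = -6
  a_6 = 0·-6 + -1·7 + -1·9 = -16
  a_7 = 0·-16 + -1·-6 + -1·7 = -1
  a_8 = 0·-1 + -1·-16 + -1·-6 = 22
  a_9 = 0·22 + -1·-1 + -1·-16 = 17
  a_10 = 0·17 + -1·22 + -1·-1 = -21
  a_11 = 0·-21 + -1·17 + -1·22 = -39
  a_12 = 0·-39 + -1·-21 + -1·17 = 4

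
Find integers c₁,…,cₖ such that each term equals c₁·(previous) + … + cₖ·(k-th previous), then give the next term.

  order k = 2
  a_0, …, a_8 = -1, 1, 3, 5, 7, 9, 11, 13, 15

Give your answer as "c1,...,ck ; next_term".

2,-1 ; 17

  a_2 = 2·1 + -1·-1 = 3
  a_3 = 2·3 + -1·1 = 5
  a_4 = 2·5 + -1·3 = 7
  a_5 = 2·7 + -1·5 = 9
  a_6 = 2·9 + -1·7 = 11
  a_7 = 2·11 + -1·9 = 13
  a_8 = 2·13 + -1·11 = 15
  a_9 = 2·15 + -1·13 = 17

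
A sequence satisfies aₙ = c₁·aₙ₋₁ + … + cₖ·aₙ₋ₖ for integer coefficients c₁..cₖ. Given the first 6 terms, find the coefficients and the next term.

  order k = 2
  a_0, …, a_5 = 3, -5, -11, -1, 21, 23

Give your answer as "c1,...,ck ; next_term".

  a_2 = 1·-5 + -2·3 = -11
  a_3 = 1·-11 + -2·-5 = -1
  a_4 = 1·-1 + -2·-11 = 21
  a_5 = 1·21 + -2·-1 = 23
  a_6 = 1·23 + -2·21 = -19

1,-2 ; -19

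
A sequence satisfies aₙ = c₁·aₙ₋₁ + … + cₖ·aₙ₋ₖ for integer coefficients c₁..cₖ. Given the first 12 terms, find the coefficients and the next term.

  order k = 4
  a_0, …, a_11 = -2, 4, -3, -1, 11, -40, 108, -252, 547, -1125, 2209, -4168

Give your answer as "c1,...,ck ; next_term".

  a_4 = -3·-1 + -2·-3 + -1·4 + -3·-2 = 11
  a_5 = -3·11 + -2·-1 + -1·-3 + -3·4 = -40
  a_6 = -3·-40 + -2·11 + -1·-1 + -3·-3 = 108
  a_7 = -3·108 + -2·-40 + -1·11 + -3·-1 = -252
  a_8 = -3·-252 + -2·108 + -1·-40 + -3·11 = 547
  a_9 = -3·547 + -2·-252 + -1·108 + -3·-40 = -1125
  a_10 = -3·-1125 + -2·547 + -1·-252 + -3·108 = 2209
  a_11 = -3·2209 + -2·-1125 + -1·547 + -3·-252 = -4168
  a_12 = -3·-4168 + -2·2209 + -1·-1125 + -3·547 = 7570

-3,-2,-1,-3 ; 7570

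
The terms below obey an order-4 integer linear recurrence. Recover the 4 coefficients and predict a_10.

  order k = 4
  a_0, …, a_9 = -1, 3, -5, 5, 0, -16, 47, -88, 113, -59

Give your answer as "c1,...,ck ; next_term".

-2,-1,1,-2 ; -177

  a_4 = -2·5 + -1·-5 + 1·3 + -2·-1 = 0
  a_5 = -2·0 + -1·5 + 1·-5 + -2·3 = -16
  a_6 = -2·-16 + -1·0 + 1·5 + -2·-5 = 47
  a_7 = -2·47 + -1·-16 + 1·0 + -2·5 = -88
  a_8 = -2·-88 + -1·47 + 1·-16 + -2·0 = 113
  a_9 = -2·113 + -1·-88 + 1·47 + -2·-16 = -59
  a_10 = -2·-59 + -1·113 + 1·-88 + -2·47 = -177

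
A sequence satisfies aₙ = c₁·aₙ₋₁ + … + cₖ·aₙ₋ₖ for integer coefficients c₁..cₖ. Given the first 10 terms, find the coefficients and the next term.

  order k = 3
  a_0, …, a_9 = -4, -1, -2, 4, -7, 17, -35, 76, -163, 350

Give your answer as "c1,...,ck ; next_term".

  a_3 = -1·-2 + 2·-1 + -1·-4 = 4
  a_4 = -1·4 + 2·-2 + -1·-1 = -7
  a_5 = -1·-7 + 2·4 + -1·-2 = 17
  a_6 = -1·17 + 2·-7 + -1·4 = -35
  a_7 = -1·-35 + 2·17 + -1·-7 = 76
  a_8 = -1·76 + 2·-35 + -1·17 = -163
  a_9 = -1·-163 + 2·76 + -1·-35 = 350
  a_10 = -1·350 + 2·-163 + -1·76 = -752

-1,2,-1 ; -752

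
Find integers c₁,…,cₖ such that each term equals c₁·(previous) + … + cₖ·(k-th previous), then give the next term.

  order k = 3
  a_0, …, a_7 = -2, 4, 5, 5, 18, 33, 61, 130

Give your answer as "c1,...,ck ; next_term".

1,1,2 ; 257

  a_3 = 1·5 + 1·4 + 2·-2 = 5
  a_4 = 1·5 + 1·5 + 2·4 = 18
  a_5 = 1·18 + 1·5 + 2·5 = 33
  a_6 = 1·33 + 1·18 + 2·5 = 61
  a_7 = 1·61 + 1·33 + 2·18 = 130
  a_8 = 1·130 + 1·61 + 2·33 = 257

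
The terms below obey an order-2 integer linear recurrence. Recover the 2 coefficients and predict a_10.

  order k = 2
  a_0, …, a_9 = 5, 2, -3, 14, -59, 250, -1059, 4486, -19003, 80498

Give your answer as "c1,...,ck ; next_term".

-4,1 ; -340995

  a_2 = -4·2 + 1·5 = -3
  a_3 = -4·-3 + 1·2 = 14
  a_4 = -4·14 + 1·-3 = -59
  a_5 = -4·-59 + 1·14 = 250
  a_6 = -4·250 + 1·-59 = -1059
  a_7 = -4·-1059 + 1·250 = 4486
  a_8 = -4·4486 + 1·-1059 = -19003
  a_9 = -4·-19003 + 1·4486 = 80498
  a_10 = -4·80498 + 1·-19003 = -340995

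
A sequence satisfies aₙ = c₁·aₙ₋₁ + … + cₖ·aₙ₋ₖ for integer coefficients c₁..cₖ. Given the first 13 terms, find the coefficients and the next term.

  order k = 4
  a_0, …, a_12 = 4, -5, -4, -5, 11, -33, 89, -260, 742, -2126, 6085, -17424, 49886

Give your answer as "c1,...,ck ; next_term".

  a_4 = -2·-5 + 2·-4 + -1·-5 + 1·4 = 11
  a_5 = -2·11 + 2·-5 + -1·-4 + 1·-5 = -33
  a_6 = -2·-33 + 2·11 + -1·-5 + 1·-4 = 89
  a_7 = -2·89 + 2·-33 + -1·11 + 1·-5 = -260
  a_8 = -2·-260 + 2·89 + -1·-33 + 1·11 = 742
  a_9 = -2·742 + 2·-260 + -1·89 + 1·-33 = -2126
  a_10 = -2·-2126 + 2·742 + -1·-260 + 1·89 = 6085
  a_11 = -2·6085 + 2·-2126 + -1·742 + 1·-260 = -17424
  a_12 = -2·-17424 + 2·6085 + -1·-2126 + 1·742 = 49886
  a_13 = -2·49886 + 2·-17424 + -1·6085 + 1·-2126 = -142831

-2,2,-1,1 ; -142831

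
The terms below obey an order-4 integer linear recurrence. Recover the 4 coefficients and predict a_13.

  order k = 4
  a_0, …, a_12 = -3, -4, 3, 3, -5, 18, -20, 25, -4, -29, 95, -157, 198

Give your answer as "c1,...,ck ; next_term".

  a_4 = -1·3 + 1·3 + 2·-4 + -1·-3 = -5
  a_5 = -1·-5 + 1·3 + 2·3 + -1·-4 = 18
  a_6 = -1·18 + 1·-5 + 2·3 + -1·3 = -20
  a_7 = -1·-20 + 1·18 + 2·-5 + -1·3 = 25
  a_8 = -1·25 + 1·-20 + 2·18 + -1·-5 = -4
  a_9 = -1·-4 + 1·25 + 2·-20 + -1·18 = -29
  a_10 = -1·-29 + 1·-4 + 2·25 + -1·-20 = 95
  a_11 = -1·95 + 1·-29 + 2·-4 + -1·25 = -157
  a_12 = -1·-157 + 1·95 + 2·-29 + -1·-4 = 198
  a_13 = -1·198 + 1·-157 + 2·95 + -1·-29 = -136

-1,1,2,-1 ; -136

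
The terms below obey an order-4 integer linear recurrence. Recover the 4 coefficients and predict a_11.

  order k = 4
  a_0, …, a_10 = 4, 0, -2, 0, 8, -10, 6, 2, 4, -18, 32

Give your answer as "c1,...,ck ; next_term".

  a_4 = -1·0 + 0·-2 + 1·0 + 2·4 = 8
  a_5 = -1·8 + 0·0 + 1·-2 + 2·0 = -10
  a_6 = -1·-10 + 0·8 + 1·0 + 2·-2 = 6
  a_7 = -1·6 + 0·-10 + 1·8 + 2·0 = 2
  a_8 = -1·2 + 0·6 + 1·-10 + 2·8 = 4
  a_9 = -1·4 + 0·2 + 1·6 + 2·-10 = -18
  a_10 = -1·-18 + 0·4 + 1·2 + 2·6 = 32
  a_11 = -1·32 + 0·-18 + 1·4 + 2·2 = -24

-1,0,1,2 ; -24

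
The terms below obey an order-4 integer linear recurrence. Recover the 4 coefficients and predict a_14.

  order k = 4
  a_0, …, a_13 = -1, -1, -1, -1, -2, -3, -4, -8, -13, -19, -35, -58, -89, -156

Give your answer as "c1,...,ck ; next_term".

  a_4 = 1·-1 + 0·-1 + 3·-1 + -2·-1 = -2
  a_5 = 1·-2 + 0·-1 + 3·-1 + -2·-1 = -3
  a_6 = 1·-3 + 0·-2 + 3·-1 + -2·-1 = -4
  a_7 = 1·-4 + 0·-3 + 3·-2 + -2·-1 = -8
  a_8 = 1·-8 + 0·-4 + 3·-3 + -2·-2 = -13
  a_9 = 1·-13 + 0·-8 + 3·-4 + -2·-3 = -19
  a_10 = 1·-19 + 0·-13 + 3·-8 + -2·-4 = -35
  a_11 = 1·-35 + 0·-19 + 3·-13 + -2·-8 = -58
  a_12 = 1·-58 + 0·-35 + 3·-19 + -2·-13 = -89
  a_13 = 1·-89 + 0·-58 + 3·-35 + -2·-19 = -156
  a_14 = 1·-156 + 0·-89 + 3·-58 + -2·-35 = -260

1,0,3,-2 ; -260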